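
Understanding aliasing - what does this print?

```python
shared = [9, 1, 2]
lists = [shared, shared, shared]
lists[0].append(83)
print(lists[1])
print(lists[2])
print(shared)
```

Key concept: list of same reference.
Step by step:
`shared = [9, 1, 2]` → shared = [9, 1, 2]
`lists = [shared, shared, shared]` → lists = [[9, 1, 2], [9, 1, 2], [9, 1, 2]]
`lists[0].append(83)` → shared = [9, 1, 2, 83]; lists = [[9, 1, 2, 83], [9, 1, 2, 83], [9, 1, 2, 83]]
`print(lists[1])` → prints [9, 1, 2, 83]
`print(lists[2])` → prints [9, 1, 2, 83]
`print(shared)` → prints [9, 1, 2, 83]

Answer:
[9, 1, 2, 83]
[9, 1, 2, 83]
[9, 1, 2, 83]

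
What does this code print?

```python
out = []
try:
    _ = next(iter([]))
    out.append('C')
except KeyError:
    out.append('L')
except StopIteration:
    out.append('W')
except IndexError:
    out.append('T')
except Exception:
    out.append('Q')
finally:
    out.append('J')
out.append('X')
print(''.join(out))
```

Execution trace: 'W' (except StopIteration) → 'J' (finally) → 'X' (after the try/except). Output: WJX

Answer: WJX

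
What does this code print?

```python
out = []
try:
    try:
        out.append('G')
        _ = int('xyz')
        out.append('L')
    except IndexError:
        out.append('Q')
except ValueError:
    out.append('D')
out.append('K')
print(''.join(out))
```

Execution trace: 'G' (try body) → 'D' (outer except ValueError) → 'K' (after the try/except). Output: GDK

Answer: GDK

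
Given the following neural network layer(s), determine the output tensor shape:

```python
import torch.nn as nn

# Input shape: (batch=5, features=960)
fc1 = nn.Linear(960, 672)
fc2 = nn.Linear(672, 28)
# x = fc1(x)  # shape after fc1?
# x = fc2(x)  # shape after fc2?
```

Input: (5, 960) -> after fc1: (5, 672) -> Output: (5, 28)

Answer: (5, 28)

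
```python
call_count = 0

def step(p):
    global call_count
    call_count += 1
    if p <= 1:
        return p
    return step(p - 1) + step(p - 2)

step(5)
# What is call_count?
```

Calls(p) = 1 + Calls(p-1) + Calls(p-2); Calls(0)=Calls(1)=1. For p=5 this gives 15.

Answer: 15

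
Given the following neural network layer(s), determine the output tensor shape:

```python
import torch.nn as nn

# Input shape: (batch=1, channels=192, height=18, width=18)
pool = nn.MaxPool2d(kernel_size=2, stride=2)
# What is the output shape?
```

Input: (1, 192, 18, 18) -> Output: (1, 192, 9, 9)

Answer: (1, 192, 9, 9)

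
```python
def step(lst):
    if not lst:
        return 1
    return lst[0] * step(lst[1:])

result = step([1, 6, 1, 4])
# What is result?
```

Product over [1, 6, 1, 4] = 1 * 6 * 1 * 4 = 24

Answer: 24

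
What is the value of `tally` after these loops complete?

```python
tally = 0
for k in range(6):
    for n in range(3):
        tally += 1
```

6 * 3 = 18
`tally` takes the values: 0 → 1 → 2 → 3 → 4 → 5 → 6 → 7 → 8 → 9 → 10 → 11 → 12 → 13 → 14 → 15 → 16 → 17 → 18

Answer: 18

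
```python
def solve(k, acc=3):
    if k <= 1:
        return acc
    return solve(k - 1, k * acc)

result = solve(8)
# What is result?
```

Accumulator trace (n, acc): (8, 3) -> (7, 24) -> (6, 168) -> (5, 1008) -> (4, 5040) -> (3, 20160) -> (2, 60480) -> (1, 120960) -> return 120960

Answer: 120960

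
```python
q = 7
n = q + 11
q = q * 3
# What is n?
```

Trace:
`q = 7` → q = 7
`n = q + 11` → n = 18
`q = q * 3` → q = 21
So n = 18

Answer: 18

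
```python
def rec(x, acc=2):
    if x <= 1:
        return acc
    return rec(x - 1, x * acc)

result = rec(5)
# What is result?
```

Accumulator trace (n, acc): (5, 2) -> (4, 10) -> (3, 40) -> (2, 120) -> (1, 240) -> return 240

Answer: 240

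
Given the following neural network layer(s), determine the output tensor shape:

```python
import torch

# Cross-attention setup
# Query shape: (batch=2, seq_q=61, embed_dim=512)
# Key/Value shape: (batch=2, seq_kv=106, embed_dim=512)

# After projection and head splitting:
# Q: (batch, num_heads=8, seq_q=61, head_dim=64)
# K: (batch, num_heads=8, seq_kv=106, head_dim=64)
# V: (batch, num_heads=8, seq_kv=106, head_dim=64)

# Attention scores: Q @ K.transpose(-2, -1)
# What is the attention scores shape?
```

Input: (2, 61, 512) -> Output: (2, 8, 61, 106)

Answer: (2, 8, 61, 106)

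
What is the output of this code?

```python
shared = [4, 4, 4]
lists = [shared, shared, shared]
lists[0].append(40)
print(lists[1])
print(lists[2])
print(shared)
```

Key concept: list of same reference.
Step by step:
`shared = [4, 4, 4]` → shared = [4, 4, 4]
`lists = [shared, shared, shared]` → lists = [[4, 4, 4], [4, 4, 4], [4, 4, 4]]
`lists[0].append(40)` → shared = [4, 4, 4, 40]; lists = [[4, 4, 4, 40], [4, 4, 4, 40], [4, 4, 4, 40]]
`print(lists[1])` → prints [4, 4, 4, 40]
`print(lists[2])` → prints [4, 4, 4, 40]
`print(shared)` → prints [4, 4, 4, 40]

Answer:
[4, 4, 4, 40]
[4, 4, 4, 40]
[4, 4, 4, 40]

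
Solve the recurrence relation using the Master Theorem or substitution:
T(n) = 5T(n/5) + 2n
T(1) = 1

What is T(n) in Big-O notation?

By Master Theorem: a=5, b=5, f(n)=2n. Since log_5(5) = 1 and f(n) = Θ(n^1), Case 2 applies. T(n) = O(n log n).

Answer: O(n log n)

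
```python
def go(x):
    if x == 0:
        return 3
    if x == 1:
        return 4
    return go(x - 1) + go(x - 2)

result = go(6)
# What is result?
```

Build up from base cases: go(0)=3, go(1)=4, go(2)=7, go(3)=11, go(4)=18, go(5)=29, go(6)=47

Answer: 47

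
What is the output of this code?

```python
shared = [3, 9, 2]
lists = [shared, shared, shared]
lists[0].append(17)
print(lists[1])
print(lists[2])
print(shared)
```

Key concept: list of same reference.
Step by step:
`shared = [3, 9, 2]` → shared = [3, 9, 2]
`lists = [shared, shared, shared]` → lists = [[3, 9, 2], [3, 9, 2], [3, 9, 2]]
`lists[0].append(17)` → shared = [3, 9, 2, 17]; lists = [[3, 9, 2, 17], [3, 9, 2, 17], [3, 9, 2, 17]]
`print(lists[1])` → prints [3, 9, 2, 17]
`print(lists[2])` → prints [3, 9, 2, 17]
`print(shared)` → prints [3, 9, 2, 17]

Answer:
[3, 9, 2, 17]
[3, 9, 2, 17]
[3, 9, 2, 17]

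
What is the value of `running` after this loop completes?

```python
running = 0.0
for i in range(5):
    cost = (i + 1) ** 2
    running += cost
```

Sum of squared losses 1² + 2² + ... + 5²
`running` takes the values: 0.0 → 1.0 → 5.0 → 14.0 → 30.0 → 55.0

Answer: 55.0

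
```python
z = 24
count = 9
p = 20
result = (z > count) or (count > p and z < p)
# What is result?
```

Trace:
`z = 24` → z = 24
`count = 9` → count = 9
`p = 20` → p = 20
`result = (z > count) or (count > p and z < p)` → result = True
So result = True

Answer: True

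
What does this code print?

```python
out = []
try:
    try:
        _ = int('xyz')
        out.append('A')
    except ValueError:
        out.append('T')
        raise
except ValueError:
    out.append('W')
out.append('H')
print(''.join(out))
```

Execution trace: 'T' (inner except ValueError) → 'W' (outer except ValueError) → 'H' (after the try/except). Output: TWH

Answer: TWH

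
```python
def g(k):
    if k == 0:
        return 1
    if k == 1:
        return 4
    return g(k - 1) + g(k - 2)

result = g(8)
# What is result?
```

Build up from base cases: g(0)=1, g(1)=4, g(2)=5, g(3)=9, g(4)=14, g(5)=23, g(6)=37, ..., g(8)=97

Answer: 97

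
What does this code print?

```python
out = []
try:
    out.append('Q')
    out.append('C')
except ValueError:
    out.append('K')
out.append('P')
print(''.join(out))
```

Execution trace: 'Q' (try body) → 'C' (try body, no exception) → 'P' (after the try/except). Output: QCP

Answer: QCP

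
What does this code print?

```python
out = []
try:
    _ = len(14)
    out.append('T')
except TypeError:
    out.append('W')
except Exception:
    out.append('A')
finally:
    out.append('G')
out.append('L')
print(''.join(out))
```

Execution trace: 'W' (except TypeError) → 'G' (finally) → 'L' (after the try/except). Output: WGL

Answer: WGL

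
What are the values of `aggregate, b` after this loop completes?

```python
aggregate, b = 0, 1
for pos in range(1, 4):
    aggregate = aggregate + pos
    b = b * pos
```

Sum and factorial of 1 to 3
`aggregate, b` takes the values: (0, 1) → (1, 1) → (3, 1) → (3, 2) → (6, 2) → (6, 6)

Answer: 6, 6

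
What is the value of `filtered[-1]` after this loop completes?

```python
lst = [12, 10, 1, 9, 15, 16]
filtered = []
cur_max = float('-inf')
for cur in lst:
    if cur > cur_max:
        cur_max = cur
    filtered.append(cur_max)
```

Running max ends at 16
`filtered` takes the values: [] → [12] → [12, 12] → [12, 12, 12] → [12, 12, 12, 12] → [12, 12, 12, 12, 15] → [12, 12, 12, 12, 15, 16]
So `filtered[-1]` = 16

Answer: 16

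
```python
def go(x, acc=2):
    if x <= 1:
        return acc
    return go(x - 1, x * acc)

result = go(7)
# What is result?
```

Accumulator trace (n, acc): (7, 2) -> (6, 14) -> (5, 84) -> (4, 420) -> (3, 1680) -> (2, 5040) -> (1, 10080) -> return 10080

Answer: 10080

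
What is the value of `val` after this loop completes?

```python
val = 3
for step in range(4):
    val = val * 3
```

Multiply by 3, 4 times: 3 * 3^4 = 243
`val` takes the values: 3 → 9 → 27 → 81 → 243

Answer: 243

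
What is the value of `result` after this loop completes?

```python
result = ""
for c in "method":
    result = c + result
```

Reverse 'method'
`result` takes the values: "" → "m" → "em" → "tem" → "htem" → "ohtem" → "dohtem"

Answer: "dohtem"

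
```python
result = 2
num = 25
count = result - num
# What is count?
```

Trace:
`result = 2` → result = 2
`num = 25` → num = 25
`count = result - num` → count = -23
So count = -23

Answer: -23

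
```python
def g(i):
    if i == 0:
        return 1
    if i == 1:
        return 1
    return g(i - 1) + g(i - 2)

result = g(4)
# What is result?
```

Build up from base cases: g(0)=1, g(1)=1, g(2)=2, g(3)=3, g(4)=5

Answer: 5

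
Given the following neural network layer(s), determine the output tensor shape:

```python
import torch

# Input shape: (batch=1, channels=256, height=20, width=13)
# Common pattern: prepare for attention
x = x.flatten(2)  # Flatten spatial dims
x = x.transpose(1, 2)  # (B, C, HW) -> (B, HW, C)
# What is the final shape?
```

Input: (1, 256, 20, 13) -> after flatten(2): (1, 256, 260) -> Output: (1, 260, 256)

Answer: (1, 260, 256)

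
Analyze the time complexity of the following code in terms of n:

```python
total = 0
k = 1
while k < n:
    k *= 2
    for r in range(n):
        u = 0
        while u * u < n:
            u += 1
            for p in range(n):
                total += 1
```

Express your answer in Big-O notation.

Each loop level contributes: log n × n × √n × n. Multiplying the contributions gives O(n^2√n log n).

Answer: O(n^2√n log n)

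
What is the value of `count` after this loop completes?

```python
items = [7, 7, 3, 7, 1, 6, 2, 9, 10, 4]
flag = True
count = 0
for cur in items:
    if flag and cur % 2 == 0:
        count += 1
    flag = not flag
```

Count even values at even positions
`count` takes the values: 0 → 1 → 2

Answer: 2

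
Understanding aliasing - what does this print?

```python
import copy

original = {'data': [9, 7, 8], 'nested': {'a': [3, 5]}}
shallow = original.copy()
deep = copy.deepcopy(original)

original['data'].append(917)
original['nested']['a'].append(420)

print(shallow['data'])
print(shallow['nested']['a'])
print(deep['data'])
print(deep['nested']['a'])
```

Key concept: comparing shallow vs deep copy.
Step by step:
`original = {'data': [9, 7, 8], 'nested': {'a': [3, 5]}}` → original = {'data': [9, 7, 8], 'nested': {'a': [3, 5]}}
`shallow = original.copy()` → shallow = {'data': [9, 7, 8], 'nested': {'a': [3, 5]}}
`deep = copy.deepcopy(original)` → deep = {'data': [9, 7, 8], 'nested': {'a': [3, 5]}}
`original['data'].append(917)` → original = {'data': [9, 7, 8, 917], 'nested': {'a': [3, 5]}}; shallow = {'data': [9, 7, 8, 917], 'nested': {'a': [3, 5]}}
`original['nested']['a'].append(420)` → original = {'data': [9, 7, 8, 917], 'nested': {'a': [3, 5, 420]}}; shallow = {'data': [9, 7, 8, 917], 'nested': {'a': [3, 5, 420]}}
`print(shallow['data'])` → prints [9, 7, 8, 917]
`print(shallow['nested']['a'])` → prints [3, 5, 420]
`print(deep['data'])` → prints [9, 7, 8]
`print(deep['nested']['a'])` → prints [3, 5]

Answer:
[9, 7, 8, 917]
[3, 5, 420]
[9, 7, 8]
[3, 5]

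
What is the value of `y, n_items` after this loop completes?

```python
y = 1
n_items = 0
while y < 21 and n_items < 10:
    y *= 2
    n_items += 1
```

Double until >= 21 or 10 iterations
`y, n_items` takes the values: (1, 0) → (2, 0) → (2, 1) → (4, 1) → (4, 2) → (8, 2) → (8, 3) → (16, 3) → (16, 4) → (32, 4) → (32, 5)

Answer: 32, 5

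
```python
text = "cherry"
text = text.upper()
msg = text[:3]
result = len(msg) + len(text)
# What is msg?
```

Trace:
`text = "cherry"` → text = 'cherry'
`text = text.upper()` → text = 'CHERRY'
`msg = text[:3]` → msg = 'CHE'
`result = len(msg) + len(text)` → result = 9
So msg = 'CHE'

Answer: 'CHE'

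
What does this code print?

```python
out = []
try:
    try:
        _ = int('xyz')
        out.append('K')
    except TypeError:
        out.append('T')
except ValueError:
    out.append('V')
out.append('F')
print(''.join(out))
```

Execution trace: 'V' (outer except ValueError) → 'F' (after the try/except). Output: VF

Answer: VF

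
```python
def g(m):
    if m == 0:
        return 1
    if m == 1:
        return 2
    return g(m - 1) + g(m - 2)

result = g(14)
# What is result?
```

Build up from base cases: g(0)=1, g(1)=2, g(2)=3, g(3)=5, g(4)=8, g(5)=13, g(6)=21, ..., g(14)=987

Answer: 987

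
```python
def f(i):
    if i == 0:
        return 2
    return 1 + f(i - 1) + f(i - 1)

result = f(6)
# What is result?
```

f(i) = 1 + 2·f(i-1), f(0)=2. Closed form: (2+1)·2^6 - 1 = 191.

Answer: 191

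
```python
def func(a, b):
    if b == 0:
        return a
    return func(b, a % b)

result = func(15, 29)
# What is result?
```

func(15, 29) -> func(29, 15) -> func(15, 14) -> func(14, 1) -> func(1, 0) -> 1

Answer: 1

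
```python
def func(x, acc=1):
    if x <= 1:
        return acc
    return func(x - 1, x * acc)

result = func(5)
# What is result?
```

Accumulator trace (n, acc): (5, 1) -> (4, 5) -> (3, 20) -> (2, 60) -> (1, 120) -> return 120

Answer: 120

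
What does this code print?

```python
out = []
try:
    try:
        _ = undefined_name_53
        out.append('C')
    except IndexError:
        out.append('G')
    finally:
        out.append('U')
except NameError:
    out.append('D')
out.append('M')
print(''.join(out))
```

Execution trace: 'U' (inner finally) → 'D' (outer except NameError) → 'M' (after the try/except). Output: UDM

Answer: UDM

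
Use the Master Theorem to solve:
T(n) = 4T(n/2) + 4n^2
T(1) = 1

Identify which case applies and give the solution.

a=4, b=2, f(n)=4n^2. log_2(4) = 2. Since c=2 = 2, Case 2 applies: T(n) = Θ(n^log_b(a) · log n) = O(n^2 log n).

Answer: O(n^2 log n) - Case 2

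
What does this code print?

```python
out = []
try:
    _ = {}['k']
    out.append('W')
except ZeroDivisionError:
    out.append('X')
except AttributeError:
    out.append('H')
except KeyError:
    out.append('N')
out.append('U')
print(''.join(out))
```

Execution trace: 'N' (except KeyError) → 'U' (after the try/except). Output: NU

Answer: NU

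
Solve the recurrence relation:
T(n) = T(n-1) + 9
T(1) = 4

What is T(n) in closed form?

Unrolling: T(n) = T(1) + 9·(n-1) = 4 + 9(n-1) = 9n - 5.

Answer: T(n) = 9n - 5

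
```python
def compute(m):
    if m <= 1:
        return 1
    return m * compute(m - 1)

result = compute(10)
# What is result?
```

compute(10) = 10 * 9 * 8 * 7 * 6 * 5 * 4 * 3 * 2 * 1 = 3628800

Answer: 3628800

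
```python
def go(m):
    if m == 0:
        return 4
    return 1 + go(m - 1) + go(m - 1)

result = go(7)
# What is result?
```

go(m) = 1 + 2·go(m-1), go(0)=4. Closed form: (4+1)·2^7 - 1 = 639.

Answer: 639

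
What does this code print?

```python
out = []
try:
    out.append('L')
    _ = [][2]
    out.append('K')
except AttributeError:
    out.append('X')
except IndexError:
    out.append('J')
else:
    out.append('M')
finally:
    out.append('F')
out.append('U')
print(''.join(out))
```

Execution trace: 'L' (try body) → 'J' (except IndexError) → 'F' (finally) → 'U' (after the try/except). Output: LJFU

Answer: LJFU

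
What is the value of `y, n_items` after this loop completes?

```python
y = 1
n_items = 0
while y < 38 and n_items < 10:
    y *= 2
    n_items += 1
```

Double until >= 38 or 10 iterations
`y, n_items` takes the values: (1, 0) → (2, 0) → (2, 1) → (4, 1) → (4, 2) → (8, 2) → (8, 3) → (16, 3) → (16, 4) → (32, 4) → (32, 5) → (64, 5) → (64, 6)

Answer: 64, 6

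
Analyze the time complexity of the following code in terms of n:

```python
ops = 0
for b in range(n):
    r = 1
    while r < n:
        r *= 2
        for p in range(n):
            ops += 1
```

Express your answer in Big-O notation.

Each loop level contributes: n × log n × n. Multiplying the contributions gives O(n^2 log n).

Answer: O(n^2 log n)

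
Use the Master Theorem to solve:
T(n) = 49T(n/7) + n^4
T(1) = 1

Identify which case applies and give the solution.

a=49, b=7, f(n)=n^4. log_7(49) = 2. Since c=4 > 2 and the regularity condition holds (49(n/7)^4 = (49/7^4)n^4 with 49/7^4 < 1), Case 3 applies: T(n) = Θ(f(n)) = O(n^4).

Answer: O(n^4) - Case 3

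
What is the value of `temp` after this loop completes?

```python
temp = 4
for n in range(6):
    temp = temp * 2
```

Multiply by 2, 6 times: 4 * 2^6 = 256
`temp` takes the values: 4 → 8 → 16 → 32 → 64 → 128 → 256

Answer: 256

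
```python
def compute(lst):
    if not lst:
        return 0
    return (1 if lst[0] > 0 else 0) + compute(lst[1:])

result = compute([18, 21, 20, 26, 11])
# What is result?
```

Count of positive elements in [18, 21, 20, 26, 11] = 5

Answer: 5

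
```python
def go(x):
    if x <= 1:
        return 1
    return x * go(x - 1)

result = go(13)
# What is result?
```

go(13) = 13 * 12 * 11 * 10 * 9 * 8 * 7 * 6 * 5 * 4 * 3 * 2 * 1 = 6227020800

Answer: 6227020800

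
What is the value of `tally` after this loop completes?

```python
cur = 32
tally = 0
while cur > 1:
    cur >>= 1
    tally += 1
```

Count right shifts until 1
`tally` takes the values: 0 → 1 → 2 → 3 → 4 → 5

Answer: 5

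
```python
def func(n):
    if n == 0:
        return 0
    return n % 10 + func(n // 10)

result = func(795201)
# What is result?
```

Sum of digits of 795201: 1 + 0 + 2 + 5 + 9 + 7 = 24

Answer: 24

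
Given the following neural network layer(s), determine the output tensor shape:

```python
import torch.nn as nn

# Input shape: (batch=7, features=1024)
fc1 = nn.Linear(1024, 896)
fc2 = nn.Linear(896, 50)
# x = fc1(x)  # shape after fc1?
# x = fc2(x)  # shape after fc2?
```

Input: (7, 1024) -> after fc1: (7, 896) -> Output: (7, 50)

Answer: (7, 50)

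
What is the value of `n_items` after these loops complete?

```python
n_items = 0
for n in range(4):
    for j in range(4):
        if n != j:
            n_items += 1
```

4² - 4 (exclude diagonal)
`n_items` takes the values: 0 → 1 → 2 → 3 → 4 → 5 → 6 → 7 → 8 → 9 → 10 → 11 → 12

Answer: 12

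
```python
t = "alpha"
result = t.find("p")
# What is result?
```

Trace:
`t = "alpha"` → t = 'alpha'
`result = t.find("p")` → result = 2
So result = 2

Answer: 2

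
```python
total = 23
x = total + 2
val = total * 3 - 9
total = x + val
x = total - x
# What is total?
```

Trace:
`total = 23` → total = 23
`x = total + 2` → x = 25
`val = total * 3 - 9` → val = 60
`total = x + val` → total = 85
`x = total - x` → x = 60
So total = 85

Answer: 85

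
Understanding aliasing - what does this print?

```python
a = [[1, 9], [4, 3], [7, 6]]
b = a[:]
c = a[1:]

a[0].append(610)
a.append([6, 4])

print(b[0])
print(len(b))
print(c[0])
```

Key concept: slice with nested mutation.
Step by step:
`a = [[1, 9], [4, 3], [7, 6]]` → a = [[1, 9], [4, 3], [7, 6]]
`b = a[:]` → b = [[1, 9], [4, 3], [7, 6]]
`c = a[1:]` → c = [[4, 3], [7, 6]]
`a[0].append(610)` → a = [[1, 9, 610], [4, 3], [7, 6]]; b = [[1, 9, 610], [4, 3], [7, 6]]
`a.append([6, 4])` → a = [[1, 9, 610], [4, 3], [7, 6], [6, 4]]
`print(b[0])` → prints [1, 9, 610]
`print(len(b))` → prints 3
`print(c[0])` → prints [4, 3]

Answer:
[1, 9, 610]
3
[4, 3]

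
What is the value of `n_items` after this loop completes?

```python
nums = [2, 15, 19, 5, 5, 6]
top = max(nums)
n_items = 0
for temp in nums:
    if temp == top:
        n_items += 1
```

Count of max value 19 in [2, 15, 19, 5, 5, 6]
`n_items` takes the values: 0 → 1

Answer: 1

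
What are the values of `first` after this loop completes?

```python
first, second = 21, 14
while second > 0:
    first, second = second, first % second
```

GCD of 21 and 14
`first` takes the values: 21 → 14 → 7

Answer: 7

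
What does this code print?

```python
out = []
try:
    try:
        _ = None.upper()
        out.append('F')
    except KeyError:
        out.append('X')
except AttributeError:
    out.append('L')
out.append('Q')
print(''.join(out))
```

Execution trace: 'L' (outer except AttributeError) → 'Q' (after the try/except). Output: LQ

Answer: LQ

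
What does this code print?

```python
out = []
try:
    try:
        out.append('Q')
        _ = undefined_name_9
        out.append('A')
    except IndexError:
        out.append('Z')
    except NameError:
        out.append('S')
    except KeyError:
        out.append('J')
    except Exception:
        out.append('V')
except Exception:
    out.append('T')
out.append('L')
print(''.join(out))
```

Execution trace: 'Q' (inner try body) → 'S' (inner except NameError) → 'L' (after the try/except). Output: QSL

Answer: QSL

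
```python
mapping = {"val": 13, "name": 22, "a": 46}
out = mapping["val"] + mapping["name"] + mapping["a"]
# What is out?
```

Trace:
`mapping = {"val": 13, "name": 22, "a": 46}` → mapping = {'val': 13, 'name': 22, 'a': 46}
`out = mapping["val"] + mapping["name"] + mapping["a"]` → out = 81
So out = 81

Answer: 81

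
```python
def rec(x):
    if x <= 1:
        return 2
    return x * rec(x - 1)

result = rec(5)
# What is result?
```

rec(5) = 5 * 4 * 3 * 2 * 2 = 240

Answer: 240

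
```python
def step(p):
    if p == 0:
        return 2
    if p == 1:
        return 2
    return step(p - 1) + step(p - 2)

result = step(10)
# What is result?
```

Build up from base cases: step(0)=2, step(1)=2, step(2)=4, step(3)=6, step(4)=10, step(5)=16, step(6)=26, ..., step(10)=178

Answer: 178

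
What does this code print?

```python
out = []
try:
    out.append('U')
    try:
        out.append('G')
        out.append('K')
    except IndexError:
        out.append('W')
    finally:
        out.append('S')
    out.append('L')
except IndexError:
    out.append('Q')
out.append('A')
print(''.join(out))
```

Execution trace: 'U' (try body) → 'G' (inner try body) → 'K' (inner try body, no exception) → 'S' (inner finally) → 'L' (try body, no exception) → 'A' (after the try/except). Output: UGKSLA

Answer: UGKSLA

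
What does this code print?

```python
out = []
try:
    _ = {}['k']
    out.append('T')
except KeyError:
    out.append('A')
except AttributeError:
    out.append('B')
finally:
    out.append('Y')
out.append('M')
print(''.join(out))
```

Execution trace: 'A' (except KeyError) → 'Y' (finally) → 'M' (after the try/except). Output: AYM

Answer: AYM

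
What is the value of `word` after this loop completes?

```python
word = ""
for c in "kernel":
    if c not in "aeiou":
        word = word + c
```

Remove vowels from 'kernel'
`word` takes the values: "" → "k" → "kr" → "krn" → "krnl"

Answer: "krnl"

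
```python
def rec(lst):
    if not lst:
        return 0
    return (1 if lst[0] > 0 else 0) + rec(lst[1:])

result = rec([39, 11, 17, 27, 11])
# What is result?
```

Count of positive elements in [39, 11, 17, 27, 11] = 5

Answer: 5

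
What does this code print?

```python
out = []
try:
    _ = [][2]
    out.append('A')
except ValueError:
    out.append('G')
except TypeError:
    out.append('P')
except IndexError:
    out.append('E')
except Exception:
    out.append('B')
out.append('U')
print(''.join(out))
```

Execution trace: 'E' (except IndexError) → 'U' (after the try/except). Output: EU

Answer: EU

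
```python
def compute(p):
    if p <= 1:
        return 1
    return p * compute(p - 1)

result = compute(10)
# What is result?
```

compute(10) = 10 * 9 * 8 * 7 * 6 * 5 * 4 * 3 * 2 * 1 = 3628800

Answer: 3628800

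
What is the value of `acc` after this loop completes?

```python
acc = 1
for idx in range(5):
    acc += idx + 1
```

Start at 1, add 1 to 5 = 16
`acc` takes the values: 1 → 2 → 4 → 7 → 11 → 16

Answer: 16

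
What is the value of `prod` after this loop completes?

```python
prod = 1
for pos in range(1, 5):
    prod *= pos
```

4! = 24
`prod` takes the values: 1 → 2 → 6 → 24

Answer: 24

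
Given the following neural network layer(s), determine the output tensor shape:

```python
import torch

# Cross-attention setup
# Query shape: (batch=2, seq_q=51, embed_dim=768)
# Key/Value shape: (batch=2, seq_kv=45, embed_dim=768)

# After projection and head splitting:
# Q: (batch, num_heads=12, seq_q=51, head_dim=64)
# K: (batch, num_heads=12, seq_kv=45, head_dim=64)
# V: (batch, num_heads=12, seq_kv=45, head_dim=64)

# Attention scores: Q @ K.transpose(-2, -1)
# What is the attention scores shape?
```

Input: (2, 51, 768) -> Output: (2, 12, 51, 45)

Answer: (2, 12, 51, 45)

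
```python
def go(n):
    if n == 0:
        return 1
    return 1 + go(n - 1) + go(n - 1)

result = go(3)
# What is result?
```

go(n) = 1 + 2·go(n-1), go(0)=1. Closed form: (1+1)·2^3 - 1 = 15.

Answer: 15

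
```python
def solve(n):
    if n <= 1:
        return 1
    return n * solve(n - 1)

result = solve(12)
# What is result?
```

solve(12) = 12 * 11 * 10 * 9 * 8 * 7 * 6 * 5 * 4 * 3 * 2 * 1 = 479001600

Answer: 479001600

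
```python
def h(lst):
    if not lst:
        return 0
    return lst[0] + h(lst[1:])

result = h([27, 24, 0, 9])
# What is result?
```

27 + 24 + 0 + 9 + 0 = 60

Answer: 60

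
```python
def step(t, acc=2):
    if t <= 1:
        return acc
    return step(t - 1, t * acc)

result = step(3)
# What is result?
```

Accumulator trace (n, acc): (3, 2) -> (2, 6) -> (1, 12) -> return 12

Answer: 12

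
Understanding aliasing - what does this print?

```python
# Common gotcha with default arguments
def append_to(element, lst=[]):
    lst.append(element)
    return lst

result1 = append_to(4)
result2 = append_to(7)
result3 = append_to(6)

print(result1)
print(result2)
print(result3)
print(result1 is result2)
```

Key concept: mutable default argument gotcha.
Step by step:
`result1 = append_to(4)` → result1 = [4]
`result2 = append_to(7)` → result1 = [4, 7] (same object as result2); result2 = [4, 7] (same object as result1)
`result3 = append_to(6)` → result1 = [4, 7, 6] (same object as result2, result3); result2 = [4, 7, 6] (same object as result1, result3); result3 = [4, 7, 6] (same object as result1, result2)
`print(result1)` → prints [4, 7, 6]
`print(result2)` → prints [4, 7, 6]
`print(result3)` → prints [4, 7, 6]
`print(result1 is result2)` → prints True

Answer:
[4, 7, 6]
[4, 7, 6]
[4, 7, 6]
True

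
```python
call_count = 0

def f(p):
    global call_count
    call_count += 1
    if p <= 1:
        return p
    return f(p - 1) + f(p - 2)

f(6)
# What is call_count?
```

Calls(p) = 1 + Calls(p-1) + Calls(p-2); Calls(0)=Calls(1)=1. For p=6 this gives 25.

Answer: 25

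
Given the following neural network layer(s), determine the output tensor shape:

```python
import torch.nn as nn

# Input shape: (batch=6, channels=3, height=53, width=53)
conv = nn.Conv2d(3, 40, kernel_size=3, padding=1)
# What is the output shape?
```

Input: (6, 3, 53, 53) -> Output: (6, 40, 53, 53)

Answer: (6, 40, 53, 53)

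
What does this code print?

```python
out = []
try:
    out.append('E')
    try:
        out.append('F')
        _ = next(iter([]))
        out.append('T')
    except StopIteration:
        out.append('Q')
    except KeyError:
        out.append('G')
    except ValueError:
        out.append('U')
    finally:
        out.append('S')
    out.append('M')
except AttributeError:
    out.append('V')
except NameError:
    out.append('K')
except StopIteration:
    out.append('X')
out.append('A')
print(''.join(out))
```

Execution trace: 'E' (try body) → 'F' (inner try body) → 'Q' (inner except StopIteration) → 'S' (inner finally) → 'M' (try body, no exception) → 'A' (after the try/except). Output: EFQSMA

Answer: EFQSMA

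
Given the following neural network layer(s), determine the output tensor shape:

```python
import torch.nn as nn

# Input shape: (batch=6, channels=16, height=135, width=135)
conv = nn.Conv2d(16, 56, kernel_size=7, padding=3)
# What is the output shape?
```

Input: (6, 16, 135, 135) -> Output: (6, 56, 135, 135)

Answer: (6, 56, 135, 135)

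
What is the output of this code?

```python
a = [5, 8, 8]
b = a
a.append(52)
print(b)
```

Key concept: basic list aliasing.
Step by step:
`a = [5, 8, 8]` → a = [5, 8, 8]
`b = a` → b = [5, 8, 8] (same object as a)
`a.append(52)` → a = [5, 8, 8, 52] (same object as b); b = [5, 8, 8, 52] (same object as a)
`print(b)` → prints [5, 8, 8, 52]

Answer: [5, 8, 8, 52]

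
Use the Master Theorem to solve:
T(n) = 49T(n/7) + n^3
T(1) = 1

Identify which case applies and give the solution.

a=49, b=7, f(n)=n^3. log_7(49) = 2. Since c=3 > 2 and the regularity condition holds (49(n/7)^3 = (49/7^3)n^3 with 49/7^3 < 1), Case 3 applies: T(n) = Θ(f(n)) = O(n^3).

Answer: O(n^3) - Case 3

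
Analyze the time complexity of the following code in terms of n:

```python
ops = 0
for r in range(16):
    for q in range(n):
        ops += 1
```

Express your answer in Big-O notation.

Each loop level contributes: 1 × n. Multiplying the contributions gives O(n).

Answer: O(n)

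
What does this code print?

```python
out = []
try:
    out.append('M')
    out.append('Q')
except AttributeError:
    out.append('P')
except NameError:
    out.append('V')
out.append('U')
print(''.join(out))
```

Execution trace: 'M' (try body) → 'Q' (try body, no exception) → 'U' (after the try/except). Output: MQU

Answer: MQU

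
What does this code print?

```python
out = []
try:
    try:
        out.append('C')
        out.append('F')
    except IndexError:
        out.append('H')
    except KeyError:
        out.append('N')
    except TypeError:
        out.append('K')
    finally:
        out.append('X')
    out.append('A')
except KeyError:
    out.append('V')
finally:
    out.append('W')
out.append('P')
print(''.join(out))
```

Execution trace: 'C' (inner try body) → 'F' (inner try body, no exception) → 'X' (inner finally) → 'A' (try body, no exception) → 'W' (finally) → 'P' (after the try/except). Output: CFXAWP

Answer: CFXAWP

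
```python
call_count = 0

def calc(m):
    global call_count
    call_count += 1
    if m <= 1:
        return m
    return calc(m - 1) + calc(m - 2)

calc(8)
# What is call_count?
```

Calls(m) = 1 + Calls(m-1) + Calls(m-2); Calls(0)=Calls(1)=1. For m=8 this gives 67.

Answer: 67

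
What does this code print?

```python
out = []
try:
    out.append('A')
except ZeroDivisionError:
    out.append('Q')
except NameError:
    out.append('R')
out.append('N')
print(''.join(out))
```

Execution trace: 'A' (try body, no exception) → 'N' (after the try/except). Output: AN

Answer: AN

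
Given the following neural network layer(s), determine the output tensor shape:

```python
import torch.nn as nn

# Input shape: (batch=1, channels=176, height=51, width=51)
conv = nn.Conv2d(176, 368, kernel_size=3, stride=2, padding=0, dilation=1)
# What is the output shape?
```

Input: (1, 176, 51, 51) -> Output: (1, 368, 25, 25)

Answer: (1, 368, 25, 25)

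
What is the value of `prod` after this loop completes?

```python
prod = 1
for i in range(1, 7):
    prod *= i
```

6! = 720
`prod` takes the values: 1 → 2 → 6 → 24 → 120 → 720

Answer: 720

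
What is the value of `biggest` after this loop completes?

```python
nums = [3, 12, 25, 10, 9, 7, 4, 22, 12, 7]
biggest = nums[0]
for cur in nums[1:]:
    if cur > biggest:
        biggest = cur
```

Maximum of [3, 12, 25, 10, 9, 7, 4, 22, 12, 7]
`biggest` takes the values: 3 → 12 → 25

Answer: 25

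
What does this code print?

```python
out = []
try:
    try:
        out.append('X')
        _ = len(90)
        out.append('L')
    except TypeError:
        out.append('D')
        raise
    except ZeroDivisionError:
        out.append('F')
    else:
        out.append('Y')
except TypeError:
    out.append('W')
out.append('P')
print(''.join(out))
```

Execution trace: 'X' (try body) → 'D' (except TypeError) → 'W' (outer except TypeError) → 'P' (after the try/except). Output: XDWP

Answer: XDWP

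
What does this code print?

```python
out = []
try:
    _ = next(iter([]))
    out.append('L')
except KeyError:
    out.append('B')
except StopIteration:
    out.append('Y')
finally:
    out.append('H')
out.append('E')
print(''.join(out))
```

Execution trace: 'Y' (except StopIteration) → 'H' (finally) → 'E' (after the try/except). Output: YHE

Answer: YHE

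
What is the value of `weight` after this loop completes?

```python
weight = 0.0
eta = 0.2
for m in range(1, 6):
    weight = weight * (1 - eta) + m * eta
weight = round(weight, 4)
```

Moving average with lr=0.2
`weight` takes the values: 0.0 → 0.2 → 0.56 → 1.048 → 1.6384 → 2.31072 → 2.3107

Answer: 2.3107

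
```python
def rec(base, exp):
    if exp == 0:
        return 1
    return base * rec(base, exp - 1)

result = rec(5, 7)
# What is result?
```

rec(5, 7) = 5 * 5 * 5 * 5 * 5 * 5 * 5 = 78125

Answer: 78125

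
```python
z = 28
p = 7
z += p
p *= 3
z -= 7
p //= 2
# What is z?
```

Trace:
`z = 28` → z = 28
`p = 7` → p = 7
`z += p` → z = 35
`p *= 3` → p = 21
`z -= 7` → z = 28
`p //= 2` → p = 10
So z = 28

Answer: 28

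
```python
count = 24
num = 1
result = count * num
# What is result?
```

Trace:
`count = 24` → count = 24
`num = 1` → num = 1
`result = count * num` → result = 24
So result = 24

Answer: 24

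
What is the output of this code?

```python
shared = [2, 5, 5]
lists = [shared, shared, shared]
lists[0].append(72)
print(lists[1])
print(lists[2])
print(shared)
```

Key concept: list of same reference.
Step by step:
`shared = [2, 5, 5]` → shared = [2, 5, 5]
`lists = [shared, shared, shared]` → lists = [[2, 5, 5], [2, 5, 5], [2, 5, 5]]
`lists[0].append(72)` → shared = [2, 5, 5, 72]; lists = [[2, 5, 5, 72], [2, 5, 5, 72], [2, 5, 5, 72]]
`print(lists[1])` → prints [2, 5, 5, 72]
`print(lists[2])` → prints [2, 5, 5, 72]
`print(shared)` → prints [2, 5, 5, 72]

Answer:
[2, 5, 5, 72]
[2, 5, 5, 72]
[2, 5, 5, 72]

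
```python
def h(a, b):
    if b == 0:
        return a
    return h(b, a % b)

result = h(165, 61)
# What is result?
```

h(165, 61) -> h(61, 43) -> h(43, 18) -> h(18, 7) -> h(7, 4) -> h(4, 3) -> h(3, 1) -> h(1, 0) -> 1

Answer: 1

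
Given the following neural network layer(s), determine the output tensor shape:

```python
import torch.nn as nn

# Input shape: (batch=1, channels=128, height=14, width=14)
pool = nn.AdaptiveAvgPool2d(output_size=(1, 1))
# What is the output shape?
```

Input: (1, 128, 14, 14) -> Output: (1, 128, 1, 1)

Answer: (1, 128, 1, 1)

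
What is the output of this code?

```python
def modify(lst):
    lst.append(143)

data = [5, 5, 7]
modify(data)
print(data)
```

Key concept: function modifies passed list.
Step by step:
`data = [5, 5, 7]` → data = [5, 5, 7]
`modify(data)` → data = [5, 5, 7, 143]
`print(data)` → prints [5, 5, 7, 143]

Answer: [5, 5, 7, 143]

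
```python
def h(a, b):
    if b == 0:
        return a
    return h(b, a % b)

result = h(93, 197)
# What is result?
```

h(93, 197) -> h(197, 93) -> h(93, 11) -> h(11, 5) -> h(5, 1) -> h(1, 0) -> 1

Answer: 1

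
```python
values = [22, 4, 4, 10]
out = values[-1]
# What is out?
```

Trace:
`values = [22, 4, 4, 10]` → values = [22, 4, 4, 10]
`out = values[-1]` → out = 10
So out = 10

Answer: 10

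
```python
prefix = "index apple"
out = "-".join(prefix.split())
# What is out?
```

Trace:
`prefix = "index apple"` → prefix = 'index apple'
`out = "-".join(prefix.split())` → out = 'index-apple'
So out = 'index-apple'

Answer: 'index-apple'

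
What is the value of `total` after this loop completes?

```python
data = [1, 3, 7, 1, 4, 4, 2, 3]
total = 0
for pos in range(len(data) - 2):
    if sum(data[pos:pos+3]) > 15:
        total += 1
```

Count windows with sum > 15
`total` takes the values: 0

Answer: 0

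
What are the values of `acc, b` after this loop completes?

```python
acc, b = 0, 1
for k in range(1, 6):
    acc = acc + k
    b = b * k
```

Sum and factorial of 1 to 5
`acc, b` takes the values: (0, 1) → (1, 1) → (3, 1) → (3, 2) → (6, 2) → (6, 6) → (10, 6) → (10, 24) → (15, 24) → (15, 120)

Answer: 15, 120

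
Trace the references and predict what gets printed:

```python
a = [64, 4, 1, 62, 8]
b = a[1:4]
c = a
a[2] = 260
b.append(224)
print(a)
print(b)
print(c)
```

Key concept: slice vs alias.
Step by step:
`a = [64, 4, 1, 62, 8]` → a = [64, 4, 1, 62, 8]
`b = a[1:4]` → b = [4, 1, 62]
`c = a` → c = [64, 4, 1, 62, 8] (same object as a)
`a[2] = 260` → a = [64, 4, 260, 62, 8] (same object as c); c = [64, 4, 260, 62, 8] (same object as a)
`b.append(224)` → b = [4, 1, 62, 224]
`print(a)` → prints [64, 4, 260, 62, 8]
`print(b)` → prints [4, 1, 62, 224]
`print(c)` → prints [64, 4, 260, 62, 8]

Answer:
[64, 4, 260, 62, 8]
[4, 1, 62, 224]
[64, 4, 260, 62, 8]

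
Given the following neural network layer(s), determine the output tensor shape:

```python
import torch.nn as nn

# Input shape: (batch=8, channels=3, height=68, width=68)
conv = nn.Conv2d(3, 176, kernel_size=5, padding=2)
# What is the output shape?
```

Input: (8, 3, 68, 68) -> Output: (8, 176, 68, 68)

Answer: (8, 176, 68, 68)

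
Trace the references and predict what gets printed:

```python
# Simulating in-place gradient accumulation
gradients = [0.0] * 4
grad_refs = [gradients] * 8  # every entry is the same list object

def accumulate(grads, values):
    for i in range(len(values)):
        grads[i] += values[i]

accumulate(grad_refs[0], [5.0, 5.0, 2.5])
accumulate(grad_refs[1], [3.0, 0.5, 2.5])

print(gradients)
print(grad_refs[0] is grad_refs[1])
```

Key concept: gradient accumulation aliasing.
Step by step:
`gradients = [0.0] * 4` → gradients = [0.0, 0.0, 0.0, 0.0]
`grad_refs = [gradients] * 8` → grad_refs = [[0.0, 0.0, 0.0, 0.0], [0.0, 0.0, 0.0, 0.0], [0.0, 0.0, 0.0, 0.0], [0.0, 0.0, 0.0, 0.0], [0.0, 0.0, 0.0, 0.0], [0.0, 0.0, 0.0, 0.0], [0.0, 0.0, 0.0, 0.0], [0.0, 0.0, 0.0, 0.0]]
`accumulate(grad_refs[0], [5.0, 5.0, 2.5])` → gradients = [5.0, 5.0, 2.5, 0.0]; grad_refs = [[5.0, 5.0, 2.5, 0.0], [5.0, 5.0, 2.5, 0.0], [5.0, 5.0, 2.5, 0.0], [5.0, 5.0, 2.5, 0.0], [5.0, 5.0, 2.5, 0.0], [5.0, 5.0, 2.5, 0.0], [5.0, 5.0, 2.5, 0.0], [5.0, 5.0, 2.5, 0.0]]
`accumulate(grad_refs[1], [3.0, 0.5, 2.5])` → gradients = [8.0, 5.5, 5.0, 0.0]; grad_refs = [[8.0, 5.5, 5.0, 0.0], [8.0, 5.5, 5.0, 0.0], [8.0, 5.5, 5.0, 0.0], [8.0, 5.5, 5.0, 0.0], [8.0, 5.5, 5.0, 0.0], [8.0, 5.5, 5.0, 0.0], [8.0, 5.5, 5.0, 0.0], [8.0, 5.5, 5.0, 0.0]]
`print(gradients)` → prints [8.0, 5.5, 5.0, 0.0]
`print(grad_refs[0] is grad_refs[1])` → prints True

Answer:
[8.0, 5.5, 5.0, 0.0]
True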